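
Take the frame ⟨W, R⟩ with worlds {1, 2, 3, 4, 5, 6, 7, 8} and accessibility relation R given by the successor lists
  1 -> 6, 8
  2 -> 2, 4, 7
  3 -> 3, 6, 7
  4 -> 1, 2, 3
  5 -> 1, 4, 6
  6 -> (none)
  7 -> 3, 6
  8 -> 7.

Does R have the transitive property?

Transitive: no — 1 R 8 and 8 R 7, but not 1 R 7.

No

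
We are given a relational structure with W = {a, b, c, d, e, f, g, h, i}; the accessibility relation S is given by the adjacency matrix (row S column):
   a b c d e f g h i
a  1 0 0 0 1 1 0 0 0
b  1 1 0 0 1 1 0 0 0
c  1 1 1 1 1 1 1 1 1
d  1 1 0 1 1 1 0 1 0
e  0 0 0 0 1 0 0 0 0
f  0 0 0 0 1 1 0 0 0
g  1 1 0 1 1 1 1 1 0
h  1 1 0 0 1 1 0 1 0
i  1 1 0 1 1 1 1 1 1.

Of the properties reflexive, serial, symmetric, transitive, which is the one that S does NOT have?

Reflexive: yes — every world is S-related to itself.
Serial: yes — every world has a successor (e.g. a S a).
Symmetric: no — a S e but not e S a.
Transitive: yes — every two-step S-path is closed by a direct edge.
Only symmetric fails.

symmetric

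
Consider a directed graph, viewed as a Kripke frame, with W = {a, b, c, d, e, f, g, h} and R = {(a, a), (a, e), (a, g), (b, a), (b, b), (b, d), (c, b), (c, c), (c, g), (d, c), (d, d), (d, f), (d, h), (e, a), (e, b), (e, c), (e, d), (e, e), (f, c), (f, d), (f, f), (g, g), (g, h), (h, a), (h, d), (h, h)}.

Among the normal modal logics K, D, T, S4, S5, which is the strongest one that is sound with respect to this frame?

Serial (axiom D): yes — every world has a successor (e.g. a R a).
Reflexive (axiom T): yes — every world is R-related to itself.
Transitive (axiom 4): no — a R e and e R b, but not a R b.
Euclidean (axiom 5): no — a R e and a R g, but not e R g.
So F validates K, D, T; S4 would additionally require R to be transitive. The strongest is T.

T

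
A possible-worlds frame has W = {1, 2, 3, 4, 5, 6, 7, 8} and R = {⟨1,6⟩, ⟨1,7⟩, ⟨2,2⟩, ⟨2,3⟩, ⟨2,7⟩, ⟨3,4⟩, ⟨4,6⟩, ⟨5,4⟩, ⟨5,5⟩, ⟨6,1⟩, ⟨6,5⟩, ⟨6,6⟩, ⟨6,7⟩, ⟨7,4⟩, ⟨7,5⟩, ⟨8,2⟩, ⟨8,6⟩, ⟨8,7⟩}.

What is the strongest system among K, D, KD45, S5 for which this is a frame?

D

Serial (axiom D): yes — every world has a successor (e.g. 1 R 6).
Euclidean (axiom 5): no — 1 R 7 and 1 R 6, but not 7 R 6.
Transitive (axiom 4): no — 1 R 6 and 6 R 5, but not 1 R 5.
Reflexive (axiom T): no — 1 is not related to itself.
So F validates K, D; KD45 would additionally require R to be Euclidean and transitive. The strongest is D.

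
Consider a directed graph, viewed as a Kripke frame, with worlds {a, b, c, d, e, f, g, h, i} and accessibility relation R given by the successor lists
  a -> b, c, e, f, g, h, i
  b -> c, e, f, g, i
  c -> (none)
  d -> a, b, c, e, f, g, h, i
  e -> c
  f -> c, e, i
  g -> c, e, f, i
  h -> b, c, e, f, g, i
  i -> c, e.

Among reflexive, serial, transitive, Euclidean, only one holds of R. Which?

transitive

Reflexive: no — a is not related to itself.
Serial: no — c has no R-successor.
Transitive: yes — every two-step R-path is closed by a direct edge.
Euclidean: no — a R b and a R h, but not b R h.
Only transitive holds.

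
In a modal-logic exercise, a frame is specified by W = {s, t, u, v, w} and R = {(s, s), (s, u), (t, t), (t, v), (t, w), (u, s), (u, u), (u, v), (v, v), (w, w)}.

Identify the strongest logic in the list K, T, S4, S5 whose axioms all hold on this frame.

T

Reflexive (axiom T): yes — every world is R-related to itself.
Transitive (axiom 4): no — s R u and u R v, but not s R v.
Euclidean (axiom 5): no — t R v and t R w, but not v R w.
So F validates K, T; S4 would additionally require R to be transitive. The strongest is T.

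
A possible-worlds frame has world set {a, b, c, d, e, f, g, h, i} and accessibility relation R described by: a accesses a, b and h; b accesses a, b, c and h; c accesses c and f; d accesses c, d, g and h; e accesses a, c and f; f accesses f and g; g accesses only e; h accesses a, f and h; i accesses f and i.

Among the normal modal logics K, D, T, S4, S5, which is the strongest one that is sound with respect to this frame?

D

Serial (axiom D): yes — every world has a successor (e.g. a R a).
Reflexive (axiom T): no — e is not related to itself.
Transitive (axiom 4): no — a R b and b R c, but not a R c.
Euclidean (axiom 5): no — a R h and a R b, but not h R b.
So F validates K, D; T would additionally require R to be reflexive. The strongest is D.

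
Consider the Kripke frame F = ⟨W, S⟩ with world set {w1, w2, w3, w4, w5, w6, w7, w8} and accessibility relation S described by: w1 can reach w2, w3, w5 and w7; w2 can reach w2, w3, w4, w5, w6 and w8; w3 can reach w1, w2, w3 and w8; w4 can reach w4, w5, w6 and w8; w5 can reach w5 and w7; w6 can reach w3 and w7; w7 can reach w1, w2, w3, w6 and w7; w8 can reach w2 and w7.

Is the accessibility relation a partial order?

Reflexive: no — w1 is not related to itself.
Transitive: no — w1 S w2 and w2 S w4, but not w1 S w4.
Antisymmetric: no — w1 S w3 and w3 S w1 with w1 ≠ w3.
So S is not a partial order.

No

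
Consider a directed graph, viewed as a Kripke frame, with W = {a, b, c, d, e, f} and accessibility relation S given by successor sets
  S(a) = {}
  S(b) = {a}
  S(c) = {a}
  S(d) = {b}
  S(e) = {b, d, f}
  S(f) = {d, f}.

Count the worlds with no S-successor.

1

Enumerating: a.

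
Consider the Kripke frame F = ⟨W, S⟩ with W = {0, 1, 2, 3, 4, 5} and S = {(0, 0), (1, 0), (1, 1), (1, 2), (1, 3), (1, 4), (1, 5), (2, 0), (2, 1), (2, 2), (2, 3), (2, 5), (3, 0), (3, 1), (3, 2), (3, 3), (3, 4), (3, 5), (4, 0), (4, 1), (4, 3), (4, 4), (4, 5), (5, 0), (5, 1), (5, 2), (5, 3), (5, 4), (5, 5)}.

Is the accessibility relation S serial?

Yes

Serial: yes — every world has a successor (e.g. 0 S 0).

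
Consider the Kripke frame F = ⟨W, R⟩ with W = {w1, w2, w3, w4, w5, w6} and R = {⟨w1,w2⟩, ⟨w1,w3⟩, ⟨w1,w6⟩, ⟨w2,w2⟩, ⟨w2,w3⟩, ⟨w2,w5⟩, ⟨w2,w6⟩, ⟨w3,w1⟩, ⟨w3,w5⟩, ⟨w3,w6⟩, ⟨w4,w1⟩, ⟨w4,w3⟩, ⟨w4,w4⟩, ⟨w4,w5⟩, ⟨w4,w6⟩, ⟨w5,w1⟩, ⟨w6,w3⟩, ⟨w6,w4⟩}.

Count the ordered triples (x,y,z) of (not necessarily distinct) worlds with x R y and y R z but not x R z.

21

Enumerating: (w1,w2,w5), (w1,w3,w1), (w1,w3,w5), (w1,w6,w4), (w2,w3,w1), (w2,w5,w1), (w2,w6,w4), (w3,w1,w2), (w3,w1,w3), (w3,w6,w3), (w3,w6,w4), (w4,w1,w2), … and 9 more.
Total: 21.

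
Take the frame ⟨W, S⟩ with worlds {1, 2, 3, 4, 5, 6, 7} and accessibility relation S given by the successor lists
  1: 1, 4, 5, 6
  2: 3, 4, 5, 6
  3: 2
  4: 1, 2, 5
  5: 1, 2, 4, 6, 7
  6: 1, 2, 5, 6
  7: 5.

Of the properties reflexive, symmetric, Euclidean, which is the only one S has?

Reflexive: no — 2 is not related to itself.
Symmetric: yes — every pair in S has its reverse in S.
Euclidean: no — 1 S 4 and 1 S 6, but not 4 S 6.
Only symmetric holds.

symmetric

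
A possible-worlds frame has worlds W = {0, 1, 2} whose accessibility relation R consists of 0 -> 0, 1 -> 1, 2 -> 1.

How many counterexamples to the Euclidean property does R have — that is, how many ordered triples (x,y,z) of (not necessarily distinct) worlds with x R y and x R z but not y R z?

0

R is Euclidean; there are no such tuples.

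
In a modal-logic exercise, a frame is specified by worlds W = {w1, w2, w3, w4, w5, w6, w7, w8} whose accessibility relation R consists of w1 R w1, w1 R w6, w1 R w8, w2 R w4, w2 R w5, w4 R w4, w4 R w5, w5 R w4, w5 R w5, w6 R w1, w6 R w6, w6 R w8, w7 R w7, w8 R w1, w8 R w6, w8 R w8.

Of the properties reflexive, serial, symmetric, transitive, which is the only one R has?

Reflexive: no — w2 is not related to itself.
Serial: no — w3 has no R-successor.
Symmetric: no — w2 R w4 but not w4 R w2.
Transitive: yes — every two-step R-path is closed by a direct edge.
Only transitive holds.

transitive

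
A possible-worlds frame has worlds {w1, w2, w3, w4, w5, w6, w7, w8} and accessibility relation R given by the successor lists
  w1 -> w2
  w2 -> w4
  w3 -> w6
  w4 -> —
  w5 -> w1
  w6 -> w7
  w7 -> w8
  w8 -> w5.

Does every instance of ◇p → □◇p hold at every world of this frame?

No

The schema 5 characterises exactly the Euclidean frames.
Euclidean: no — w1 R w2 and w1 R w2, but not w2 R w2.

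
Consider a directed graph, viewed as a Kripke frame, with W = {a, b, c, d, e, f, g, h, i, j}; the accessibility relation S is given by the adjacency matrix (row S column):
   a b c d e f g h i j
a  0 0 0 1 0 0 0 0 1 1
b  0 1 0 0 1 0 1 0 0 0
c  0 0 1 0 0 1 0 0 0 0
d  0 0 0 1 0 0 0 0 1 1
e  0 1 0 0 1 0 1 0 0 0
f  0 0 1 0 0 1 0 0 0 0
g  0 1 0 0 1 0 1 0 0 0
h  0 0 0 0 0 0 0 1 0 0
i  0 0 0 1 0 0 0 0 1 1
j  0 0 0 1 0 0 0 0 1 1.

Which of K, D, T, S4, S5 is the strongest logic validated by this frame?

D

Serial (axiom D): yes — every world has a successor (e.g. a S d).
Reflexive (axiom T): no — a is not related to itself.
Transitive (axiom 4): yes — every two-step S-path is closed by a direct edge.
Euclidean (axiom 5): yes — any two successors of a common world are S-related.
So F validates K, D; T would additionally require S to be reflexive. The strongest is D.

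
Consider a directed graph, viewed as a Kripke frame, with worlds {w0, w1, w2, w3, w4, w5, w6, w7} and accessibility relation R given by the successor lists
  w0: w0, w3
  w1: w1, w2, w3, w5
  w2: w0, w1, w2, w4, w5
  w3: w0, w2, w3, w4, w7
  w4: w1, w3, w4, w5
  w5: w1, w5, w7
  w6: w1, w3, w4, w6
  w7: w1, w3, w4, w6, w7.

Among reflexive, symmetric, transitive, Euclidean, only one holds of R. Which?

reflexive

Reflexive: yes — every world is R-related to itself.
Symmetric: no — w1 R w3 but not w3 R w1.
Transitive: no — w0 R w3 and w3 R w2, but not w0 R w2.
Euclidean: no — w1 R w2 and w1 R w3, but not w2 R w3.
Only reflexive holds.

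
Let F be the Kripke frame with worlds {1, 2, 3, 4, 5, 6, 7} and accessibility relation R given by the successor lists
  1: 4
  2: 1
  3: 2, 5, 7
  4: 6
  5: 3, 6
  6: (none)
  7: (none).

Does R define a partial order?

No

Reflexive: no — 1 is not related to itself.
Transitive: no — 1 R 4 and 4 R 6, but not 1 R 6.
Antisymmetric: no — 3 R 5 and 5 R 3 with 3 ≠ 5.
So R is not a partial order.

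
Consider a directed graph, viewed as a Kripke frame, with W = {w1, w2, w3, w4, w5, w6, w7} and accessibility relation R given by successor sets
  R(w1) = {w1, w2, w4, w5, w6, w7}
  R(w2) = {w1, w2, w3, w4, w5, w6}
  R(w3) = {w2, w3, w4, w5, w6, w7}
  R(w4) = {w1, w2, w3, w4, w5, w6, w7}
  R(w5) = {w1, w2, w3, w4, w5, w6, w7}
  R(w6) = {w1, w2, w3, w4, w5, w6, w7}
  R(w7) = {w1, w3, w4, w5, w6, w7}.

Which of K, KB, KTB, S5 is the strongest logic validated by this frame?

Symmetric (axiom B): yes — every pair in R has its reverse in R.
Reflexive (axiom T): yes — every world is R-related to itself.
Euclidean (axiom 5): no — w1 R w2 and w1 R w7, but not w2 R w7.
So F validates K, KB, KTB; S5 would additionally require R to be Euclidean. The strongest is KTB.

KTB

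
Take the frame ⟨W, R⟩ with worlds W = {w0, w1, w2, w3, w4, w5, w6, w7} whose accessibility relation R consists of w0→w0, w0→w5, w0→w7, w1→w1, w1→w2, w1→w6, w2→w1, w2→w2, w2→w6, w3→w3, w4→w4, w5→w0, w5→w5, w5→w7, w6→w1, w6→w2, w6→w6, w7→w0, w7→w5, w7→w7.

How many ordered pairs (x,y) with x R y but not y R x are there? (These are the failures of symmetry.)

R is symmetric; there are no such tuples.

0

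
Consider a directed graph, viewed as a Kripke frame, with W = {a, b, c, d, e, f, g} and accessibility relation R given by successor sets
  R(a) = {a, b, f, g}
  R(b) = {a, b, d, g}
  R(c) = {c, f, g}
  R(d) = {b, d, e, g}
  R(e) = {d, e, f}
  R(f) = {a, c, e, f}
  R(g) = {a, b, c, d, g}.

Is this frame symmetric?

Symmetric: yes — every pair in R has its reverse in R.

Yes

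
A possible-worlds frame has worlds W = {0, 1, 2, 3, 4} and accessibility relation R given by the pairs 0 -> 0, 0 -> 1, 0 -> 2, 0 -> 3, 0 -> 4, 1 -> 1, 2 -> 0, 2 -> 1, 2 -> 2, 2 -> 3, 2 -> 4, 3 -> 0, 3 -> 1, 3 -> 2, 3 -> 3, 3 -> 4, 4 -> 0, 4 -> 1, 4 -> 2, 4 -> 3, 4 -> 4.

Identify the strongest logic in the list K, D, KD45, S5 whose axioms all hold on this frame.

D

Serial (axiom D): yes — every world has a successor (e.g. 0 R 0).
Euclidean (axiom 5): no — 0 R 1 and 0 R 2, but not 1 R 2.
Transitive (axiom 4): yes — every two-step R-path is closed by a direct edge.
Reflexive (axiom T): yes — every world is R-related to itself.
So F validates K, D; KD45 would additionally require R to be Euclidean. The strongest is D.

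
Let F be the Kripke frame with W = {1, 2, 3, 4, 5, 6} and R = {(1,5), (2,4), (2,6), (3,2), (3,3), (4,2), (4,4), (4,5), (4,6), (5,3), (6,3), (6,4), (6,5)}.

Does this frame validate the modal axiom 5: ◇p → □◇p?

No

Axiom 5 corresponds to the accessibility relation being Euclidean.
Euclidean: no — 4 R 2 and 4 R 5, but not 2 R 5.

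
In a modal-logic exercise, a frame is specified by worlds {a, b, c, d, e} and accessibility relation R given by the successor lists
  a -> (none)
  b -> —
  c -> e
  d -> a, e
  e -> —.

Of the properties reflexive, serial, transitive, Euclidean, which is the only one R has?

transitive

Reflexive: no — a is not related to itself.
Serial: no — a has no R-successor.
Transitive: yes — every two-step R-path is closed by a direct edge.
Euclidean: no — d R a and d R e, but not a R e.
Only transitive holds.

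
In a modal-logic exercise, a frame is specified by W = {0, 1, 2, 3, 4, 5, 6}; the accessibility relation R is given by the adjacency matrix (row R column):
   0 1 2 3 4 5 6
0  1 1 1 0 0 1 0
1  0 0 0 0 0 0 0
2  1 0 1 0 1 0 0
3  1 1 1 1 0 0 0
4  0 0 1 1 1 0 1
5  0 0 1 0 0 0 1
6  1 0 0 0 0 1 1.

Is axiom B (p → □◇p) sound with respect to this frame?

No

The schema B characterises exactly the symmetric frames.
Symmetric: no — 0 R 1 but not 1 R 0.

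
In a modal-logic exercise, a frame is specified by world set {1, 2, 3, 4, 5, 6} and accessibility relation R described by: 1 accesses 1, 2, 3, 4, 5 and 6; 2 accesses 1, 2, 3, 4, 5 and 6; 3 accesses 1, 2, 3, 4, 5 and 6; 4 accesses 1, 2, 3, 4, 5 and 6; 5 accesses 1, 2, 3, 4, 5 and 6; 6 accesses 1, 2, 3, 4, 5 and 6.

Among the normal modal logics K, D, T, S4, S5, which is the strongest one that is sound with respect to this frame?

Serial (axiom D): yes — every world has a successor (e.g. 1 R 1).
Reflexive (axiom T): yes — every world is R-related to itself.
Transitive (axiom 4): yes — every two-step R-path is closed by a direct edge.
Euclidean (axiom 5): yes — any two successors of a common world are R-related.
So F validates K, D, T, S4, S5. The strongest is S5.

S5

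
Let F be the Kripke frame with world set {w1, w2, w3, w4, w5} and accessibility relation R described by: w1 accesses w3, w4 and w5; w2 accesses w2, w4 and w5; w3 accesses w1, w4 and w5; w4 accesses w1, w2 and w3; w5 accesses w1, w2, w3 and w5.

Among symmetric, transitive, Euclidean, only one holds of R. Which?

Symmetric: yes — every pair in R has its reverse in R.
Transitive: no — w1 R w4 and w4 R w2, but not w1 R w2.
Euclidean: no — w1 R w4 and w1 R w5, but not w4 R w5.
Only symmetric holds.

symmetric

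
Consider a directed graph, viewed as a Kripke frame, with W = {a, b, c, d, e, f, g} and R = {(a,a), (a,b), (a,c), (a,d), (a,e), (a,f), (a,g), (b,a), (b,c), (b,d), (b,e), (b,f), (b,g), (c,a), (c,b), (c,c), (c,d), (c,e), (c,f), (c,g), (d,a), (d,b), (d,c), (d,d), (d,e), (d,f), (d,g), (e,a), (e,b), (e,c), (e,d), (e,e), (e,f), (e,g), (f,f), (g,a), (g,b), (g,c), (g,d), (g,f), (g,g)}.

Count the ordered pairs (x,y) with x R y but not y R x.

7

Enumerating: (a,f), (b,f), (c,f), (d,f), (e,f), (e,g), (g,f).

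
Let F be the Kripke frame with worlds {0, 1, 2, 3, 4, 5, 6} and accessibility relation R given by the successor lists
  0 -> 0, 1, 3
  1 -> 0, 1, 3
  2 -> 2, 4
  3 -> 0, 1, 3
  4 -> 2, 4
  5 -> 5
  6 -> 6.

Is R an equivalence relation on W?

Yes

Reflexive: yes — every world is R-related to itself.
Symmetric: yes — every pair in R has its reverse in R.
Transitive: yes — every two-step R-path is closed by a direct edge.
So R is an equivalence relation.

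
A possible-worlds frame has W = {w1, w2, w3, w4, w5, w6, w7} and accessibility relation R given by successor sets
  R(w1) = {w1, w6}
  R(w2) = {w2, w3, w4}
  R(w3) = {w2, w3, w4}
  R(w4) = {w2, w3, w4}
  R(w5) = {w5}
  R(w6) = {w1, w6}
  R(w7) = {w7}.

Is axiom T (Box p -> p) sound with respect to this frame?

Yes

By correspondence theory, T is valid on a frame iff R is reflexive.
Reflexive: yes — every world is R-related to itself.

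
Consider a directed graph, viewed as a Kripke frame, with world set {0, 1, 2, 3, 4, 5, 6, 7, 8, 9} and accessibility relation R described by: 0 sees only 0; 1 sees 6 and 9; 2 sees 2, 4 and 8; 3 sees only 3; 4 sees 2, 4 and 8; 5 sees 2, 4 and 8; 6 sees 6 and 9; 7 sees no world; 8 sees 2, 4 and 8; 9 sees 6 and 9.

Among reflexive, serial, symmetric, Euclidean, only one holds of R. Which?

Reflexive: no — 1 is not related to itself.
Serial: no — 7 has no R-successor.
Symmetric: no — 1 R 6 but not 6 R 1.
Euclidean: yes — any two successors of a common world are R-related.
Only Euclidean holds.

Euclidean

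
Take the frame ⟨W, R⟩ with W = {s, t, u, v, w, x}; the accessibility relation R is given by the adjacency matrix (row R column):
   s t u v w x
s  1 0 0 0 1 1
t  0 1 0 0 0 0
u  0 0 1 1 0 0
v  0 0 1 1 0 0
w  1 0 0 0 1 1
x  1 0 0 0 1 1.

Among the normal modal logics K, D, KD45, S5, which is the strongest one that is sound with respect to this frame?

S5

Serial (axiom D): yes — every world has a successor (e.g. s R s).
Euclidean (axiom 5): yes — any two successors of a common world are R-related.
Transitive (axiom 4): yes — every two-step R-path is closed by a direct edge.
Reflexive (axiom T): yes — every world is R-related to itself.
So F validates K, D, KD45, S5. The strongest is S5.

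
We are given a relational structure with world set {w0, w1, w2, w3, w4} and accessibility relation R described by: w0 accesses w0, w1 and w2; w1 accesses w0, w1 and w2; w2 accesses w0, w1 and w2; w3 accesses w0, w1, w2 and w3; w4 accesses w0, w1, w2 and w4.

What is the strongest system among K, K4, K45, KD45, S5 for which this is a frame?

Transitive (axiom 4): yes — every two-step R-path is closed by a direct edge.
Euclidean (axiom 5): no — w3 R w0 and w3 R w3, but not w0 R w3.
Serial (axiom D): yes — every world has a successor (e.g. w0 R w0).
Reflexive (axiom T): yes — every world is R-related to itself.
So F validates K, K4; K45 would additionally require R to be Euclidean. The strongest is K4.

K4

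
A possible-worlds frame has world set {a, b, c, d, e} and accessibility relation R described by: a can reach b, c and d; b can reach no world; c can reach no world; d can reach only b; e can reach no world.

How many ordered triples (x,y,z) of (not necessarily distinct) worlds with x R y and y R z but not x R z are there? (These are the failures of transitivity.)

R is transitive; there are no such tuples.

0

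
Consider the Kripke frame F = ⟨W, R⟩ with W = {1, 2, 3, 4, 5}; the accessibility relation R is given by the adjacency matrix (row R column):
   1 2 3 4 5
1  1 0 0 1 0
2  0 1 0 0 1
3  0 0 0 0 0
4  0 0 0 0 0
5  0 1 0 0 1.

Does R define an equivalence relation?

No

Reflexive: no — 3 is not related to itself.
Symmetric: no — 1 R 4 but not 4 R 1.
Transitive: yes — every two-step R-path is closed by a direct edge.
So R is not an equivalence relation.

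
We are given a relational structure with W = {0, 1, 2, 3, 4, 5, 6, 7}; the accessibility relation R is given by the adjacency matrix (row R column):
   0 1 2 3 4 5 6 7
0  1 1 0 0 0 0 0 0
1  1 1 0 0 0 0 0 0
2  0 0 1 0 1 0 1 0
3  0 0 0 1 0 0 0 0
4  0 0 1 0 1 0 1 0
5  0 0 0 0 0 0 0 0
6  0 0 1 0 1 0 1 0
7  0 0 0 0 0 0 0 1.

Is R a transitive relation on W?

Transitive: yes — every two-step R-path is closed by a direct edge.

Yes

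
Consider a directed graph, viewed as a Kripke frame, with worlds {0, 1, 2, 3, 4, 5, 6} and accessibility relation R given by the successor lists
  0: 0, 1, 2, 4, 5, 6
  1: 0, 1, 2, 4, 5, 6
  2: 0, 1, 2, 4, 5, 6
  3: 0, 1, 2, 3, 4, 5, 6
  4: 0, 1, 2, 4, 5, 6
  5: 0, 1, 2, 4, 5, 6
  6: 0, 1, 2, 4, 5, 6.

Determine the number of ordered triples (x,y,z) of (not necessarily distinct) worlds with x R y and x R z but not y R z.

6

Enumerating: (3,0,3), (3,1,3), (3,2,3), (3,4,3), (3,5,3), (3,6,3).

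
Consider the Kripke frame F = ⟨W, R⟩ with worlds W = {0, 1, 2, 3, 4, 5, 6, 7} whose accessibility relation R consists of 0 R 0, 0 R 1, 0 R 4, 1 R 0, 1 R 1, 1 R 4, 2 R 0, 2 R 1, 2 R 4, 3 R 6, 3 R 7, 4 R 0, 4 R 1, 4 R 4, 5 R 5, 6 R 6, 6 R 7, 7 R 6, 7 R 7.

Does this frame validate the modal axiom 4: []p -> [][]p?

By correspondence theory, 4 is valid on a frame iff R is transitive.
Transitive: yes — every two-step R-path is closed by a direct edge.

Yes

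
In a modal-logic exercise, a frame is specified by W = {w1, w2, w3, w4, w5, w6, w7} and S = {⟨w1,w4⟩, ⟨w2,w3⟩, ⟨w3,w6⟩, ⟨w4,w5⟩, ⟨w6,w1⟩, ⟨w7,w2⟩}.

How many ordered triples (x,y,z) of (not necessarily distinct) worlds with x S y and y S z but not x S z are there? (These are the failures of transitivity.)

5

Enumerating: (w1,w4,w5), (w2,w3,w6), (w3,w6,w1), (w6,w1,w4), (w7,w2,w3).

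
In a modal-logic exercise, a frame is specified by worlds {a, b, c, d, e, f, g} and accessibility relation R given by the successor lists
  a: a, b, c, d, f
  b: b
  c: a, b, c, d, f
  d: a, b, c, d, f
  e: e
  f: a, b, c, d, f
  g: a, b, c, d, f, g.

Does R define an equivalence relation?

Reflexive: yes — every world is R-related to itself.
Symmetric: no — a R b but not b R a.
Transitive: yes — every two-step R-path is closed by a direct edge.
So R is not an equivalence relation.

No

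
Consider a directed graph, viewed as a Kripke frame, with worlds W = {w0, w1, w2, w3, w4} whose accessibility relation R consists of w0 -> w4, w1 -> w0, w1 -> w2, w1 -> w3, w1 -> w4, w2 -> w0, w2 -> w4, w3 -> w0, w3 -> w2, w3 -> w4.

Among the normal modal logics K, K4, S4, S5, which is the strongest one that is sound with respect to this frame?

K4

Transitive (axiom 4): yes — every two-step R-path is closed by a direct edge.
Reflexive (axiom T): no — w0 is not related to itself.
Euclidean (axiom 5): no — w1 R w0 and w1 R w2, but not w0 R w2.
So F validates K, K4; S4 would additionally require R to be reflexive. The strongest is K4.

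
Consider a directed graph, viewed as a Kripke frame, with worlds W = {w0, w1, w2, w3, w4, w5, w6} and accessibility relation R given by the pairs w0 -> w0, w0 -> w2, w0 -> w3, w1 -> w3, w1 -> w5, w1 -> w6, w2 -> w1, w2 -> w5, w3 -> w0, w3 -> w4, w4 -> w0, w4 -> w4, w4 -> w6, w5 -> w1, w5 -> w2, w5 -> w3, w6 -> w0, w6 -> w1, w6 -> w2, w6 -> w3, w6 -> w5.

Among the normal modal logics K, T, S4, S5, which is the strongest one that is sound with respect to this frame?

K

Reflexive (axiom T): no — w1 is not related to itself.
Transitive (axiom 4): no — w0 R w2 and w2 R w1, but not w0 R w1.
Euclidean (axiom 5): no — w0 R w2 and w0 R w3, but not w2 R w3.
So F validates K; T would additionally require R to be reflexive. The strongest is K.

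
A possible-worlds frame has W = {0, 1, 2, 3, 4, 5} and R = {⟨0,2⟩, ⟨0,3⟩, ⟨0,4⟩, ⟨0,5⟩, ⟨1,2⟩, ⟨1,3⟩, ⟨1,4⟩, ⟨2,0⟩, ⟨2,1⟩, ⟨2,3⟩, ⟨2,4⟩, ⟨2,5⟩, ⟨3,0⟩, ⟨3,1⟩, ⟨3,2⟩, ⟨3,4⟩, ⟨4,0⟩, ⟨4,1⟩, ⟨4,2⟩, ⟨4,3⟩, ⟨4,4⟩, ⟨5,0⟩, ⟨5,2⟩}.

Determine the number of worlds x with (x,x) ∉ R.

Enumerating: 0, 1, 2, 3, 5.

5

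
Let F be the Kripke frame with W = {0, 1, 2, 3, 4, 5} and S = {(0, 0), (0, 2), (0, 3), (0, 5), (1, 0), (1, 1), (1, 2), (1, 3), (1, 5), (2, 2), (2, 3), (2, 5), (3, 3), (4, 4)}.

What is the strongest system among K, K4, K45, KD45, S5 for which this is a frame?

K4

Transitive (axiom 4): yes — every two-step S-path is closed by a direct edge.
Euclidean (axiom 5): no — 0 S 3 and 0 S 2, but not 3 S 2.
Serial (axiom D): no — 5 has no S-successor.
Reflexive (axiom T): no — 5 is not related to itself.
So F validates K, K4; K45 would additionally require S to be Euclidean. The strongest is K4.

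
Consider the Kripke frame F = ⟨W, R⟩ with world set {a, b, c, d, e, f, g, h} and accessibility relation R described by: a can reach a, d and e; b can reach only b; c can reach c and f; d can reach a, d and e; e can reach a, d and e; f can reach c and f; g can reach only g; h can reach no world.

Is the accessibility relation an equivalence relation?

No

Reflexive: no — h is not related to itself.
Symmetric: yes — every pair in R has its reverse in R.
Transitive: yes — every two-step R-path is closed by a direct edge.
So R is not an equivalence relation.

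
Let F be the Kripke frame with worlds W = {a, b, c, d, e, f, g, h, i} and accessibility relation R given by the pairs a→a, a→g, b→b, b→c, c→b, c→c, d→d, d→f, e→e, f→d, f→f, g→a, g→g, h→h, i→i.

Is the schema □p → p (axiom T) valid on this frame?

Axiom T corresponds to the accessibility relation being reflexive.
Reflexive: yes — every world is R-related to itself.

Yes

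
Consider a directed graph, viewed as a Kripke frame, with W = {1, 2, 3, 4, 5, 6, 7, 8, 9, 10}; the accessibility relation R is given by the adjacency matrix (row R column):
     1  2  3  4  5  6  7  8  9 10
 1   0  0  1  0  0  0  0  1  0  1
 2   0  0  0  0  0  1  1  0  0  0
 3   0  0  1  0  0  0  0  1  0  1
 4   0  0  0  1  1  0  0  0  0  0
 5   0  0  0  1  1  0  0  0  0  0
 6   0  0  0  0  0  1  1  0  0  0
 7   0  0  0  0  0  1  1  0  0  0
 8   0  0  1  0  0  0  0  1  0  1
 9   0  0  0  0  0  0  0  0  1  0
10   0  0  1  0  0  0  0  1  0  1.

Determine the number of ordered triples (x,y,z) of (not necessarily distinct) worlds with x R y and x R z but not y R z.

0

R is Euclidean; there are no such tuples.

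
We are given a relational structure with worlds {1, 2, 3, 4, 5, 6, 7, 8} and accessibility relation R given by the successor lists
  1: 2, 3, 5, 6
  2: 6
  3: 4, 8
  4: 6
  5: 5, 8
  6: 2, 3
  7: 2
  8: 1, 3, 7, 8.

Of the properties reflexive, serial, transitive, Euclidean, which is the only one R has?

serial

Reflexive: no — 1 is not related to itself.
Serial: yes — every world has a successor (e.g. 1 R 2).
Transitive: no — 1 R 3 and 3 R 4, but not 1 R 4.
Euclidean: no — 1 R 2 and 1 R 3, but not 2 R 3.
Only serial holds.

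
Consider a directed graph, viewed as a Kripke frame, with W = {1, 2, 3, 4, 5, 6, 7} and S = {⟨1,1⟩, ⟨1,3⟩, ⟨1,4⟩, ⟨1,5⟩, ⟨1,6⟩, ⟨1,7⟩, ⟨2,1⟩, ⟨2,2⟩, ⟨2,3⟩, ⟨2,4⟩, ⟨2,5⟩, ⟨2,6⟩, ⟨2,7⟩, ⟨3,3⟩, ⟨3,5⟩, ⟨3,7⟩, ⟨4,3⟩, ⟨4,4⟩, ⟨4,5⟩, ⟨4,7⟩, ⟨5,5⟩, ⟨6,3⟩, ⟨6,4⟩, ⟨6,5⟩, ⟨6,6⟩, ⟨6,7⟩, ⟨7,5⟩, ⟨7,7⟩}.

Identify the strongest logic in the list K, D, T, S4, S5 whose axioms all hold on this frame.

Serial (axiom D): yes — every world has a successor (e.g. 1 S 1).
Reflexive (axiom T): yes — every world is S-related to itself.
Transitive (axiom 4): yes — every two-step S-path is closed by a direct edge.
Euclidean (axiom 5): no — 1 S 3 and 1 S 4, but not 3 S 4.
So F validates K, D, T, S4; S5 would additionally require S to be Euclidean. The strongest is S4.

S4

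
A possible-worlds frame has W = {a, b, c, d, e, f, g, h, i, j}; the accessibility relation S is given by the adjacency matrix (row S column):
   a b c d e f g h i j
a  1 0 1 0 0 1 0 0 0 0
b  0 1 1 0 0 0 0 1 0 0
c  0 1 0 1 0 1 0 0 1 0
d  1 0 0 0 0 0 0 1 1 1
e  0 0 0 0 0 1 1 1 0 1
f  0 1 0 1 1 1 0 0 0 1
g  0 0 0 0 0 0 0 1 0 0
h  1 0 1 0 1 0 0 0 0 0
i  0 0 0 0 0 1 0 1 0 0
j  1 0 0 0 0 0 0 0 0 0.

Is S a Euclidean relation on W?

No

Euclidean: no — a S f and a S c, but not f S c.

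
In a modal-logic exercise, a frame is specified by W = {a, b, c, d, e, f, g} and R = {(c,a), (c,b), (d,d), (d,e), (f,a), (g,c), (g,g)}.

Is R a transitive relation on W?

Transitive: no — g R c and c R a, but not g R a.

No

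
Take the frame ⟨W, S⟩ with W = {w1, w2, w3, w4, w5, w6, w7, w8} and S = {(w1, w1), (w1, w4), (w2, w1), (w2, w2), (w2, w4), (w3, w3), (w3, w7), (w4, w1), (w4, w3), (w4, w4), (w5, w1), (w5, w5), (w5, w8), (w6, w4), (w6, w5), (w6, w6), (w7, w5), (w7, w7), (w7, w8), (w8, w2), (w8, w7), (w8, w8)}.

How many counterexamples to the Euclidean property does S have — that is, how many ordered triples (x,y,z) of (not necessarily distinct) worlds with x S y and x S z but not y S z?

19

Enumerating: (w2,w1,w2), (w2,w4,w2), (w3,w7,w3), (w4,w1,w3), (w4,w3,w1), (w4,w3,w4), (w5,w1,w5), (w5,w1,w8), (w5,w8,w1), (w5,w8,w5), (w6,w4,w5), (w6,w4,w6), … and 7 more.
Total: 19.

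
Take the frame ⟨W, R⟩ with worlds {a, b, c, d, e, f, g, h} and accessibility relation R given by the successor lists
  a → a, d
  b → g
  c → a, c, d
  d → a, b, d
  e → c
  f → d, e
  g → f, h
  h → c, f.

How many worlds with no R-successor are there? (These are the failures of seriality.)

R is serial; there are no such worlds.

0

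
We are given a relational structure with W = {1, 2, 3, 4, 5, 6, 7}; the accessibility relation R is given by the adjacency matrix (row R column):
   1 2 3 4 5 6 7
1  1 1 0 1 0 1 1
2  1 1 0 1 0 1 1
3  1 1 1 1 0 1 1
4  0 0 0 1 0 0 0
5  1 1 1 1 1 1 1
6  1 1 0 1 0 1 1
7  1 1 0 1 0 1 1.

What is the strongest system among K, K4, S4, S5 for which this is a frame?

Transitive (axiom 4): yes — every two-step R-path is closed by a direct edge.
Reflexive (axiom T): yes — every world is R-related to itself.
Euclidean (axiom 5): no — 1 R 4 and 1 R 2, but not 4 R 2.
So F validates K, K4, S4; S5 would additionally require R to be Euclidean. The strongest is S4.

S4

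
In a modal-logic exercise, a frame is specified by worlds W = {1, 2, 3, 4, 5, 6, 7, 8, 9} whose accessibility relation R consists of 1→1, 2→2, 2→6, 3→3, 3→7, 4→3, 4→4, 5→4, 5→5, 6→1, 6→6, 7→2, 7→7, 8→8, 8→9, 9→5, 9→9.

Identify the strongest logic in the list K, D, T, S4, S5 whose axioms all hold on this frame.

Serial (axiom D): yes — every world has a successor (e.g. 1 R 1).
Reflexive (axiom T): yes — every world is R-related to itself.
Transitive (axiom 4): no — 2 R 6 and 6 R 1, but not 2 R 1.
Euclidean (axiom 5): no — 2 R 6 and 2 R 2, but not 6 R 2.
So F validates K, D, T; S4 would additionally require R to be transitive. The strongest is T.

T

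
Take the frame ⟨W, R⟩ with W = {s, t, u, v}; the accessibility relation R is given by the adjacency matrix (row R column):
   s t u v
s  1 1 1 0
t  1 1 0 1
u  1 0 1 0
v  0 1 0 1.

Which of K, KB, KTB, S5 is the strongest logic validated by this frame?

Symmetric (axiom B): yes — every pair in R has its reverse in R.
Reflexive (axiom T): yes — every world is R-related to itself.
Euclidean (axiom 5): no — s R t and s R u, but not t R u.
So F validates K, KB, KTB; S5 would additionally require R to be Euclidean. The strongest is KTB.

KTB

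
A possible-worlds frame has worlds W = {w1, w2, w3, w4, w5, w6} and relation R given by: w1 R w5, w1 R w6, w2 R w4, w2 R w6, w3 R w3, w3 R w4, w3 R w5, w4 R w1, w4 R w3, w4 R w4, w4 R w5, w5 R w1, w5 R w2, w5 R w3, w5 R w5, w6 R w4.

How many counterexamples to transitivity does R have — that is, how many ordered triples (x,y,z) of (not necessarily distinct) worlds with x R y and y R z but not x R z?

19

Enumerating: (w1,w5,w1), (w1,w5,w2), (w1,w5,w3), (w1,w6,w4), (w2,w4,w1), (w2,w4,w3), (w2,w4,w5), (w3,w4,w1), (w3,w5,w1), (w3,w5,w2), (w4,w1,w6), (w4,w5,w2), … and 7 more.
Total: 19.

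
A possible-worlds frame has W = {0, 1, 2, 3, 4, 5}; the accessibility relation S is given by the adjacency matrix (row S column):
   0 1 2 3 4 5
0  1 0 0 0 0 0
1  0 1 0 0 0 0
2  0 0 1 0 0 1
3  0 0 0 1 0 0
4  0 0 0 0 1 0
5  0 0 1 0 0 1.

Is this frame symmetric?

Symmetric: yes — every pair in S has its reverse in S.

Yes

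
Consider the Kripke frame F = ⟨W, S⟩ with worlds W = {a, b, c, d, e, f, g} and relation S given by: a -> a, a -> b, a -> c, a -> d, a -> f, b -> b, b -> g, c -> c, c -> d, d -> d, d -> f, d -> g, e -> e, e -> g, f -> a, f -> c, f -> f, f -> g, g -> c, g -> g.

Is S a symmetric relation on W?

Symmetric: no — a S b but not b S a.

No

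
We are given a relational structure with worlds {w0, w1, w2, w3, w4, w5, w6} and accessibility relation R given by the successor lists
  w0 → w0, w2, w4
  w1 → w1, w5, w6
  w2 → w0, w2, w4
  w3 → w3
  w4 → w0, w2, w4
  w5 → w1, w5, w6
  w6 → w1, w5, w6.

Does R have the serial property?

Yes

Serial: yes — every world has a successor (e.g. w0 R w0).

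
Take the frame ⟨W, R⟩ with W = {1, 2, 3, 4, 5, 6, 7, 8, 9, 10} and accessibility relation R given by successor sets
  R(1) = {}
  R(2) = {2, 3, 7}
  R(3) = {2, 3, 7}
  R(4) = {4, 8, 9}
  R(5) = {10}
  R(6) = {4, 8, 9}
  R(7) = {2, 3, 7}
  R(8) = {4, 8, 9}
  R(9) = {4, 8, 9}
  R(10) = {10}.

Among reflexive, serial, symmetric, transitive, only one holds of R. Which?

Reflexive: no — 1 is not related to itself.
Serial: no — 1 has no R-successor.
Symmetric: no — 5 R 10 but not 10 R 5.
Transitive: yes — every two-step R-path is closed by a direct edge.
Only transitive holds.

transitive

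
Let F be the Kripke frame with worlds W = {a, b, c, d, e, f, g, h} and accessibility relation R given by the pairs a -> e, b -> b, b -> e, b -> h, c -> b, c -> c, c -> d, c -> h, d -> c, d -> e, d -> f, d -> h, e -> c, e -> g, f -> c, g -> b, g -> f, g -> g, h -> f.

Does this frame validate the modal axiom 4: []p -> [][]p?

No

By correspondence theory, 4 is valid on a frame iff R is transitive.
Transitive: no — a R e and e R c, but not a R c.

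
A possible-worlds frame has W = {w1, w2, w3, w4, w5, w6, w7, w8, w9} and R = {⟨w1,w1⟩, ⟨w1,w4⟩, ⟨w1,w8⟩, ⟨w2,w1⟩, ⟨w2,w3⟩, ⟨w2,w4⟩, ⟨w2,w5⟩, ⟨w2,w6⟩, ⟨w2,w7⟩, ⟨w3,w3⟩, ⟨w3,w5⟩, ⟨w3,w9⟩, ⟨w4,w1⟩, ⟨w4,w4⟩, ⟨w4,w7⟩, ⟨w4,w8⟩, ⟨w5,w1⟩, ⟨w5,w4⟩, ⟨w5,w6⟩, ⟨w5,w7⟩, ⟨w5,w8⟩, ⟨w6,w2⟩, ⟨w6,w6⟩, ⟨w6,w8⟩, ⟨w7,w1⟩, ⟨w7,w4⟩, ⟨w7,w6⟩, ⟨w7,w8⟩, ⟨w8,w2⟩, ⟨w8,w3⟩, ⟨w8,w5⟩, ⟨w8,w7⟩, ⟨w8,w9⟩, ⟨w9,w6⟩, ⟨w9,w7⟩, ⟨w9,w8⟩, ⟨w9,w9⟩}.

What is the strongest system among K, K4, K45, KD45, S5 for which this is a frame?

Transitive (axiom 4): no — w1 R w4 and w4 R w7, but not w1 R w7.
Euclidean (axiom 5): no — w1 R w8 and w1 R w4, but not w8 R w4.
Serial (axiom D): yes — every world has a successor (e.g. w1 R w1).
Reflexive (axiom T): no — w2 is not related to itself.
So F validates K; K4 would additionally require R to be transitive. The strongest is K.

K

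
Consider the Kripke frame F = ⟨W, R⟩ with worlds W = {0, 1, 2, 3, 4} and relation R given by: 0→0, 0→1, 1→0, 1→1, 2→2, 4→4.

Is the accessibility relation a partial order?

Reflexive: no — 3 is not related to itself.
Transitive: yes — every two-step R-path is closed by a direct edge.
Antisymmetric: no — 0 R 1 and 1 R 0 with 0 ≠ 1.
So R is not a partial order.

No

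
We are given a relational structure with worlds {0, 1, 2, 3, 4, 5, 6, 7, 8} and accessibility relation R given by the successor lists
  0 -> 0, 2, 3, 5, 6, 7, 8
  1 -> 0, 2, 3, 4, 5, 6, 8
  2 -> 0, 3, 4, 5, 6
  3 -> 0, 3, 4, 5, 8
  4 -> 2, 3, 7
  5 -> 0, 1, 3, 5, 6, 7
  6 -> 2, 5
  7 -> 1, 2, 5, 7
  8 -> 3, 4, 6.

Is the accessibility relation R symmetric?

Symmetric: no — 0 R 6 but not 6 R 0.

No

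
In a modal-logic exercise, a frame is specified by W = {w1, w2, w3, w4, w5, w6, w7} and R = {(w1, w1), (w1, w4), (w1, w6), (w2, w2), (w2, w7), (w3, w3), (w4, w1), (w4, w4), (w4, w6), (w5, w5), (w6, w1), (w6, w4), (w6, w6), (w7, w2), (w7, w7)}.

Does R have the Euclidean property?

Yes

Euclidean: yes — any two successors of a common world are R-related.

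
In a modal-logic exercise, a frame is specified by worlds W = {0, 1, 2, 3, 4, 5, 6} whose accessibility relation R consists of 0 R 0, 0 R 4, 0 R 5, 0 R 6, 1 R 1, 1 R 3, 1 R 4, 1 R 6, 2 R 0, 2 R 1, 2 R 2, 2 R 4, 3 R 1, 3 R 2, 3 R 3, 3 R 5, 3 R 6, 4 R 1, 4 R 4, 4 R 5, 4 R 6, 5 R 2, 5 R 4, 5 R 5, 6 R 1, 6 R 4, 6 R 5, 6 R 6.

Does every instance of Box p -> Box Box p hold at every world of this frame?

Axiom 4 corresponds to the accessibility relation being transitive.
Transitive: no — 0 R 4 and 4 R 1, but not 0 R 1.

No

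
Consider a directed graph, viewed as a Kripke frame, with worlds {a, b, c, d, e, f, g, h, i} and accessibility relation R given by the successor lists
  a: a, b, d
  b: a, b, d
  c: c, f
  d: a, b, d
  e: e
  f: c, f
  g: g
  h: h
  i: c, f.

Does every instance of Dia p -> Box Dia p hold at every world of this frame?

Yes

Axiom 5 corresponds to the accessibility relation being Euclidean.
Euclidean: yes — any two successors of a common world are R-related.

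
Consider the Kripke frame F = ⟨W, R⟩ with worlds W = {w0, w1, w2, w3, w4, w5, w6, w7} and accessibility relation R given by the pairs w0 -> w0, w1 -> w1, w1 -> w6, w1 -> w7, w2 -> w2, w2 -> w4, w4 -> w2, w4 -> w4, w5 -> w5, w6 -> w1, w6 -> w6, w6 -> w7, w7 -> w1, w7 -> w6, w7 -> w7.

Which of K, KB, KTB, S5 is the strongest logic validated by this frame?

KB

Symmetric (axiom B): yes — every pair in R has its reverse in R.
Reflexive (axiom T): no — w3 is not related to itself.
Euclidean (axiom 5): yes — any two successors of a common world are R-related.
So F validates K, KB; KTB would additionally require R to be reflexive. The strongest is KB.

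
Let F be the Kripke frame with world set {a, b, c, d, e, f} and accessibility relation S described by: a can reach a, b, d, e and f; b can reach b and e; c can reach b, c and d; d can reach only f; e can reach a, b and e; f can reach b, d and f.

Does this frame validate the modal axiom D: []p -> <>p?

Axiom D corresponds to the accessibility relation being serial.
Serial: yes — every world has a successor (e.g. a S a).

Yes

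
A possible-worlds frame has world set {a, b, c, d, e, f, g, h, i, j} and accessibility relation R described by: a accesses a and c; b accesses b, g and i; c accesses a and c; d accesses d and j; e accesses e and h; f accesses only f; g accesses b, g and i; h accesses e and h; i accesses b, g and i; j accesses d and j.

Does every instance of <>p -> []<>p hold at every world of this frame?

Yes

By correspondence theory, 5 is valid on a frame iff R is Euclidean.
Euclidean: yes — any two successors of a common world are R-related.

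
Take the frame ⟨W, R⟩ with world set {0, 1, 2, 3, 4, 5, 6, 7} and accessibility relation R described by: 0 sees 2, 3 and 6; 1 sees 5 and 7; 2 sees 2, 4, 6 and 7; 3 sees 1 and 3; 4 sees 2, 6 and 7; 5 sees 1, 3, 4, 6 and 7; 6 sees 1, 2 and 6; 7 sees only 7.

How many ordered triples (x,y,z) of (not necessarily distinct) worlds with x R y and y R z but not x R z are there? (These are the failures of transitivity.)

20

Enumerating: (0,2,4), (0,2,7), (0,3,1), (0,6,1), (1,5,1), (1,5,3), (1,5,4), (1,5,6), (2,6,1), (3,1,5), (3,1,7), (4,2,4), … and 8 more.
Total: 20.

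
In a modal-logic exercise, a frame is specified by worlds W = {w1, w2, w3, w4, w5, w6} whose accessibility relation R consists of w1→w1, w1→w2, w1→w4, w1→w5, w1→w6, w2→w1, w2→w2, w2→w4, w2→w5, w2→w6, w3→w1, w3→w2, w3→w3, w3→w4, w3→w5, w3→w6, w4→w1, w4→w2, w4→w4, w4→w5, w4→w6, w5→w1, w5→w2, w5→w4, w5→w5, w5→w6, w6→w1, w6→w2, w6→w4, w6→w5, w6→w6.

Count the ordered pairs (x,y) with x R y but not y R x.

Enumerating: (w3,w1), (w3,w2), (w3,w4), (w3,w5), (w3,w6).

5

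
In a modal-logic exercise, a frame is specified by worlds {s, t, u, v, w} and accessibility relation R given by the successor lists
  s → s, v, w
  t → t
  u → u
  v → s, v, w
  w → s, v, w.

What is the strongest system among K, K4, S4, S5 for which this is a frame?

S5

Transitive (axiom 4): yes — every two-step R-path is closed by a direct edge.
Reflexive (axiom T): yes — every world is R-related to itself.
Euclidean (axiom 5): yes — any two successors of a common world are R-related.
So F validates K, K4, S4, S5. The strongest is S5.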